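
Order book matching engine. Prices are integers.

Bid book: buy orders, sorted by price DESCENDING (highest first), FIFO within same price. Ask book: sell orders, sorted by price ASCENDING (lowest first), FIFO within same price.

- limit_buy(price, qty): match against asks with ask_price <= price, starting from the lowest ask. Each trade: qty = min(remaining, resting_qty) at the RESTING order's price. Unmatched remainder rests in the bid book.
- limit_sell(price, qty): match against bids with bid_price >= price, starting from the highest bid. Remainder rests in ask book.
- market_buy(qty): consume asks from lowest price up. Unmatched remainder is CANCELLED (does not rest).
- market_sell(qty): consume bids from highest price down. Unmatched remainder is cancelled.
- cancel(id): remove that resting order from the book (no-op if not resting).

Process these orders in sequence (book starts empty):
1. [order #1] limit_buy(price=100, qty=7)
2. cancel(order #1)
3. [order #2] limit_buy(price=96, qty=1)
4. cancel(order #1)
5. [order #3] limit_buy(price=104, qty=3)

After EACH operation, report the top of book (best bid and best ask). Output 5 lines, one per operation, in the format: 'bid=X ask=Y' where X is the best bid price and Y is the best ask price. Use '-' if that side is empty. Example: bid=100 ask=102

Answer: bid=100 ask=-
bid=- ask=-
bid=96 ask=-
bid=96 ask=-
bid=104 ask=-

Derivation:
After op 1 [order #1] limit_buy(price=100, qty=7): fills=none; bids=[#1:7@100] asks=[-]
After op 2 cancel(order #1): fills=none; bids=[-] asks=[-]
After op 3 [order #2] limit_buy(price=96, qty=1): fills=none; bids=[#2:1@96] asks=[-]
After op 4 cancel(order #1): fills=none; bids=[#2:1@96] asks=[-]
After op 5 [order #3] limit_buy(price=104, qty=3): fills=none; bids=[#3:3@104 #2:1@96] asks=[-]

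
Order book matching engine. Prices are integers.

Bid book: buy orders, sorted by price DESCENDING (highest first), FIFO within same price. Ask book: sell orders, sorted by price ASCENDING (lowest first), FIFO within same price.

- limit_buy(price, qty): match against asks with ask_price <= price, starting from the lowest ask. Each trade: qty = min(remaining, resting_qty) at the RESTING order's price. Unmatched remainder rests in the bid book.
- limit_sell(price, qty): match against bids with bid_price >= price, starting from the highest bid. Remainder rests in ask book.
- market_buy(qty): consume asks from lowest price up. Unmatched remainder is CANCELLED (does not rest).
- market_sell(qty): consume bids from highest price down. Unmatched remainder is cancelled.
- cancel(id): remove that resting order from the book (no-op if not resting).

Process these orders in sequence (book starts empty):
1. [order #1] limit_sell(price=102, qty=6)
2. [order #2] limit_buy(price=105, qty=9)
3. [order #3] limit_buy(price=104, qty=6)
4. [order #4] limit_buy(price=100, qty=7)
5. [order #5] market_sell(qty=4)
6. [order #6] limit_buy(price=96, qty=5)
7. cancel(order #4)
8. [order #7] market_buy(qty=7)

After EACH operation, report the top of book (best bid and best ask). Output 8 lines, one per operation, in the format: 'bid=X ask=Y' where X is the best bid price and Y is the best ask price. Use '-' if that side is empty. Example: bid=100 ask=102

Answer: bid=- ask=102
bid=105 ask=-
bid=105 ask=-
bid=105 ask=-
bid=104 ask=-
bid=104 ask=-
bid=104 ask=-
bid=104 ask=-

Derivation:
After op 1 [order #1] limit_sell(price=102, qty=6): fills=none; bids=[-] asks=[#1:6@102]
After op 2 [order #2] limit_buy(price=105, qty=9): fills=#2x#1:6@102; bids=[#2:3@105] asks=[-]
After op 3 [order #3] limit_buy(price=104, qty=6): fills=none; bids=[#2:3@105 #3:6@104] asks=[-]
After op 4 [order #4] limit_buy(price=100, qty=7): fills=none; bids=[#2:3@105 #3:6@104 #4:7@100] asks=[-]
After op 5 [order #5] market_sell(qty=4): fills=#2x#5:3@105 #3x#5:1@104; bids=[#3:5@104 #4:7@100] asks=[-]
After op 6 [order #6] limit_buy(price=96, qty=5): fills=none; bids=[#3:5@104 #4:7@100 #6:5@96] asks=[-]
After op 7 cancel(order #4): fills=none; bids=[#3:5@104 #6:5@96] asks=[-]
After op 8 [order #7] market_buy(qty=7): fills=none; bids=[#3:5@104 #6:5@96] asks=[-]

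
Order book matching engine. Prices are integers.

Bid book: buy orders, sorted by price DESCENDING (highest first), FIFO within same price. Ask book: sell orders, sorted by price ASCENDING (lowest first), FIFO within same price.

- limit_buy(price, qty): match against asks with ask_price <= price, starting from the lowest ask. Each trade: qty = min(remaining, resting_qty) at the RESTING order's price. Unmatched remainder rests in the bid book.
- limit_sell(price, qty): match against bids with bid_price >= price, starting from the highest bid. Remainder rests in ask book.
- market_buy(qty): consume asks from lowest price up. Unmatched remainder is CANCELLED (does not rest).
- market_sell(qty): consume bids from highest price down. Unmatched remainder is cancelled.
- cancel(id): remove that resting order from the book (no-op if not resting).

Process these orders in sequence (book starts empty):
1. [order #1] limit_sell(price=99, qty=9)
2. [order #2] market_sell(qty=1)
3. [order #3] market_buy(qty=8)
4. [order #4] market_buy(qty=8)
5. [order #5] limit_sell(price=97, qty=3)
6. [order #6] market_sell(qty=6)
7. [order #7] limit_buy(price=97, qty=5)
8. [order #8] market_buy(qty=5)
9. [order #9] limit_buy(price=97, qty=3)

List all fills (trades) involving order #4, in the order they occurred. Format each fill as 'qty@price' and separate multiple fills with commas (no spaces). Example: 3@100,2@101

After op 1 [order #1] limit_sell(price=99, qty=9): fills=none; bids=[-] asks=[#1:9@99]
After op 2 [order #2] market_sell(qty=1): fills=none; bids=[-] asks=[#1:9@99]
After op 3 [order #3] market_buy(qty=8): fills=#3x#1:8@99; bids=[-] asks=[#1:1@99]
After op 4 [order #4] market_buy(qty=8): fills=#4x#1:1@99; bids=[-] asks=[-]
After op 5 [order #5] limit_sell(price=97, qty=3): fills=none; bids=[-] asks=[#5:3@97]
After op 6 [order #6] market_sell(qty=6): fills=none; bids=[-] asks=[#5:3@97]
After op 7 [order #7] limit_buy(price=97, qty=5): fills=#7x#5:3@97; bids=[#7:2@97] asks=[-]
After op 8 [order #8] market_buy(qty=5): fills=none; bids=[#7:2@97] asks=[-]
After op 9 [order #9] limit_buy(price=97, qty=3): fills=none; bids=[#7:2@97 #9:3@97] asks=[-]

Answer: 1@99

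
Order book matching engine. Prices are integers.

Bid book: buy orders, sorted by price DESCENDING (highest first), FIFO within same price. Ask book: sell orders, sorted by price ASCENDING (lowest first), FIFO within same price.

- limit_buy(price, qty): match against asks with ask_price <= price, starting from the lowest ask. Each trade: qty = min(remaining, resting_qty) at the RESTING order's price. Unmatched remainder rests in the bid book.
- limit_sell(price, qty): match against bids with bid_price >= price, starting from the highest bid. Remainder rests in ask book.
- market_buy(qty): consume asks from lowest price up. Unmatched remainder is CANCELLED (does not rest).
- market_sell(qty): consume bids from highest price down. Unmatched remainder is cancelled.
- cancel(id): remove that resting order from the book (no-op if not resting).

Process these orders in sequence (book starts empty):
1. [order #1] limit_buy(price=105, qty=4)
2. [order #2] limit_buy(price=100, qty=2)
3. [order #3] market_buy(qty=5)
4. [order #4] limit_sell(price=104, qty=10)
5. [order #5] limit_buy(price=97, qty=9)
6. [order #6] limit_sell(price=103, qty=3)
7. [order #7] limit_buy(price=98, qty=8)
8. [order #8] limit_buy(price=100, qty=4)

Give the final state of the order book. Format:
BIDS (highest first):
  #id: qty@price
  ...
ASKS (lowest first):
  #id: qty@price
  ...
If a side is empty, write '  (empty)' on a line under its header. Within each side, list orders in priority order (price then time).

Answer: BIDS (highest first):
  #2: 2@100
  #8: 4@100
  #7: 8@98
  #5: 9@97
ASKS (lowest first):
  #6: 3@103
  #4: 6@104

Derivation:
After op 1 [order #1] limit_buy(price=105, qty=4): fills=none; bids=[#1:4@105] asks=[-]
After op 2 [order #2] limit_buy(price=100, qty=2): fills=none; bids=[#1:4@105 #2:2@100] asks=[-]
After op 3 [order #3] market_buy(qty=5): fills=none; bids=[#1:4@105 #2:2@100] asks=[-]
After op 4 [order #4] limit_sell(price=104, qty=10): fills=#1x#4:4@105; bids=[#2:2@100] asks=[#4:6@104]
After op 5 [order #5] limit_buy(price=97, qty=9): fills=none; bids=[#2:2@100 #5:9@97] asks=[#4:6@104]
After op 6 [order #6] limit_sell(price=103, qty=3): fills=none; bids=[#2:2@100 #5:9@97] asks=[#6:3@103 #4:6@104]
After op 7 [order #7] limit_buy(price=98, qty=8): fills=none; bids=[#2:2@100 #7:8@98 #5:9@97] asks=[#6:3@103 #4:6@104]
After op 8 [order #8] limit_buy(price=100, qty=4): fills=none; bids=[#2:2@100 #8:4@100 #7:8@98 #5:9@97] asks=[#6:3@103 #4:6@104]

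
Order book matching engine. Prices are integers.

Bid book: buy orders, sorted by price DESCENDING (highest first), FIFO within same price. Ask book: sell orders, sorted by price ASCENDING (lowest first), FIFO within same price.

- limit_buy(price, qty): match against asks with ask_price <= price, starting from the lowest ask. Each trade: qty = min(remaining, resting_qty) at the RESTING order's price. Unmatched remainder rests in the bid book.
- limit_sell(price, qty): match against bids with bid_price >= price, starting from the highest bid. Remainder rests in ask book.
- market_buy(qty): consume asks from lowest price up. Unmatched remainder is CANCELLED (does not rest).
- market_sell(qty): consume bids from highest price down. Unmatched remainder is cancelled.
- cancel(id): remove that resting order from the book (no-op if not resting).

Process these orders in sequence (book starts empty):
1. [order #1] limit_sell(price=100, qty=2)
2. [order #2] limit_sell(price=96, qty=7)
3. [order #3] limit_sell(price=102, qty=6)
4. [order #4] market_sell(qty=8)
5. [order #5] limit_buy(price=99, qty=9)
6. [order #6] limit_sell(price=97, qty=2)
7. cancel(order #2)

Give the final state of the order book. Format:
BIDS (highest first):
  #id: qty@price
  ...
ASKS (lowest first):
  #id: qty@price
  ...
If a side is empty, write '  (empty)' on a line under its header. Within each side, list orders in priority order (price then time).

Answer: BIDS (highest first):
  (empty)
ASKS (lowest first):
  #1: 2@100
  #3: 6@102

Derivation:
After op 1 [order #1] limit_sell(price=100, qty=2): fills=none; bids=[-] asks=[#1:2@100]
After op 2 [order #2] limit_sell(price=96, qty=7): fills=none; bids=[-] asks=[#2:7@96 #1:2@100]
After op 3 [order #3] limit_sell(price=102, qty=6): fills=none; bids=[-] asks=[#2:7@96 #1:2@100 #3:6@102]
After op 4 [order #4] market_sell(qty=8): fills=none; bids=[-] asks=[#2:7@96 #1:2@100 #3:6@102]
After op 5 [order #5] limit_buy(price=99, qty=9): fills=#5x#2:7@96; bids=[#5:2@99] asks=[#1:2@100 #3:6@102]
After op 6 [order #6] limit_sell(price=97, qty=2): fills=#5x#6:2@99; bids=[-] asks=[#1:2@100 #3:6@102]
After op 7 cancel(order #2): fills=none; bids=[-] asks=[#1:2@100 #3:6@102]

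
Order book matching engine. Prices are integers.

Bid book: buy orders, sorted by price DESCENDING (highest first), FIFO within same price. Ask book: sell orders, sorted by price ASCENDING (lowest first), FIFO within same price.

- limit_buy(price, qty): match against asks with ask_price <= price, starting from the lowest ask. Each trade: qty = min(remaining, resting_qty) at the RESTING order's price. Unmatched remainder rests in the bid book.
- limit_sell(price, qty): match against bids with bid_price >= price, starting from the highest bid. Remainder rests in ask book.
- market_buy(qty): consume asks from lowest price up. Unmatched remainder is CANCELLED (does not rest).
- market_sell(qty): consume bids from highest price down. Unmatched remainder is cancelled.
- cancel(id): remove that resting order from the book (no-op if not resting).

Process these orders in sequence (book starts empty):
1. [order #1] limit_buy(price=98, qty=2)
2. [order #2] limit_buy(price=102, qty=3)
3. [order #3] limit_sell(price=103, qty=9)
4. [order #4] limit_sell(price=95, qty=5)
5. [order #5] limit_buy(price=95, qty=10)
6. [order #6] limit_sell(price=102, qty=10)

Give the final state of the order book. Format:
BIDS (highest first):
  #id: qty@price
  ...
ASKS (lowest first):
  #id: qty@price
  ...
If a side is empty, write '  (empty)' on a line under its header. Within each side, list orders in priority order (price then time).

Answer: BIDS (highest first):
  #5: 10@95
ASKS (lowest first):
  #6: 10@102
  #3: 9@103

Derivation:
After op 1 [order #1] limit_buy(price=98, qty=2): fills=none; bids=[#1:2@98] asks=[-]
After op 2 [order #2] limit_buy(price=102, qty=3): fills=none; bids=[#2:3@102 #1:2@98] asks=[-]
After op 3 [order #3] limit_sell(price=103, qty=9): fills=none; bids=[#2:3@102 #1:2@98] asks=[#3:9@103]
After op 4 [order #4] limit_sell(price=95, qty=5): fills=#2x#4:3@102 #1x#4:2@98; bids=[-] asks=[#3:9@103]
After op 5 [order #5] limit_buy(price=95, qty=10): fills=none; bids=[#5:10@95] asks=[#3:9@103]
After op 6 [order #6] limit_sell(price=102, qty=10): fills=none; bids=[#5:10@95] asks=[#6:10@102 #3:9@103]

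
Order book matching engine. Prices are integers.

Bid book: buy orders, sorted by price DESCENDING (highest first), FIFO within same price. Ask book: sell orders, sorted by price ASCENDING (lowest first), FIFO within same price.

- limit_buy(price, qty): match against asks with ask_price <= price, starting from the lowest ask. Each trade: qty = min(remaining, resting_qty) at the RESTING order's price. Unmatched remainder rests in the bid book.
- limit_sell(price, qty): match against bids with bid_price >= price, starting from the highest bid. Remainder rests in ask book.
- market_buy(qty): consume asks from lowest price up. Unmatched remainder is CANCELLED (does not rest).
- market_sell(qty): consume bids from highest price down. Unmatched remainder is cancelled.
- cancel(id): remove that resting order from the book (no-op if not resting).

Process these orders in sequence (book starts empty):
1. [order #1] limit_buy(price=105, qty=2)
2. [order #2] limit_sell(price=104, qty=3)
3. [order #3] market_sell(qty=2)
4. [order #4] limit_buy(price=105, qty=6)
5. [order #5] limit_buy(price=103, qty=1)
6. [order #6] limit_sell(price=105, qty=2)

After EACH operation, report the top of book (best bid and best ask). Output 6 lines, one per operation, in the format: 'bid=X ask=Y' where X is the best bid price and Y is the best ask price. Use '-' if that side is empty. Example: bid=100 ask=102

After op 1 [order #1] limit_buy(price=105, qty=2): fills=none; bids=[#1:2@105] asks=[-]
After op 2 [order #2] limit_sell(price=104, qty=3): fills=#1x#2:2@105; bids=[-] asks=[#2:1@104]
After op 3 [order #3] market_sell(qty=2): fills=none; bids=[-] asks=[#2:1@104]
After op 4 [order #4] limit_buy(price=105, qty=6): fills=#4x#2:1@104; bids=[#4:5@105] asks=[-]
After op 5 [order #5] limit_buy(price=103, qty=1): fills=none; bids=[#4:5@105 #5:1@103] asks=[-]
After op 6 [order #6] limit_sell(price=105, qty=2): fills=#4x#6:2@105; bids=[#4:3@105 #5:1@103] asks=[-]

Answer: bid=105 ask=-
bid=- ask=104
bid=- ask=104
bid=105 ask=-
bid=105 ask=-
bid=105 ask=-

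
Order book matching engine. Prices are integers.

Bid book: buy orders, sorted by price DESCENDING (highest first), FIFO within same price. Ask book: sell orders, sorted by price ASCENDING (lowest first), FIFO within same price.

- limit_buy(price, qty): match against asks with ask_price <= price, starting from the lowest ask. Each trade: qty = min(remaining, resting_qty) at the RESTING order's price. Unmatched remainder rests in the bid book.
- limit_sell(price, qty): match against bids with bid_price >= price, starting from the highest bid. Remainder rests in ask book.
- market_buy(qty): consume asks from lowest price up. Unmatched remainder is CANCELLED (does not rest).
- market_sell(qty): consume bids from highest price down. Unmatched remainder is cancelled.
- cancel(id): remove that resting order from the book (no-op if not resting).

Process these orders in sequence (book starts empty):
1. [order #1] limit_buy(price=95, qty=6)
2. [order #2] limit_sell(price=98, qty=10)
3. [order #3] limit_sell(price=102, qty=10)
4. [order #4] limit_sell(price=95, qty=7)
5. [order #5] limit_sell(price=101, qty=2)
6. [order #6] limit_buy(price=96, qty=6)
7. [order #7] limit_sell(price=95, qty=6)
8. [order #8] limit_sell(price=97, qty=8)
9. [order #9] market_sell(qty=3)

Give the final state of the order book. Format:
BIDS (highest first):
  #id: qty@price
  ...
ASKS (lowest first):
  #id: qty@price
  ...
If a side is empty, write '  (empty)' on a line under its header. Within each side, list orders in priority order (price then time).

After op 1 [order #1] limit_buy(price=95, qty=6): fills=none; bids=[#1:6@95] asks=[-]
After op 2 [order #2] limit_sell(price=98, qty=10): fills=none; bids=[#1:6@95] asks=[#2:10@98]
After op 3 [order #3] limit_sell(price=102, qty=10): fills=none; bids=[#1:6@95] asks=[#2:10@98 #3:10@102]
After op 4 [order #4] limit_sell(price=95, qty=7): fills=#1x#4:6@95; bids=[-] asks=[#4:1@95 #2:10@98 #3:10@102]
After op 5 [order #5] limit_sell(price=101, qty=2): fills=none; bids=[-] asks=[#4:1@95 #2:10@98 #5:2@101 #3:10@102]
After op 6 [order #6] limit_buy(price=96, qty=6): fills=#6x#4:1@95; bids=[#6:5@96] asks=[#2:10@98 #5:2@101 #3:10@102]
After op 7 [order #7] limit_sell(price=95, qty=6): fills=#6x#7:5@96; bids=[-] asks=[#7:1@95 #2:10@98 #5:2@101 #3:10@102]
After op 8 [order #8] limit_sell(price=97, qty=8): fills=none; bids=[-] asks=[#7:1@95 #8:8@97 #2:10@98 #5:2@101 #3:10@102]
After op 9 [order #9] market_sell(qty=3): fills=none; bids=[-] asks=[#7:1@95 #8:8@97 #2:10@98 #5:2@101 #3:10@102]

Answer: BIDS (highest first):
  (empty)
ASKS (lowest first):
  #7: 1@95
  #8: 8@97
  #2: 10@98
  #5: 2@101
  #3: 10@102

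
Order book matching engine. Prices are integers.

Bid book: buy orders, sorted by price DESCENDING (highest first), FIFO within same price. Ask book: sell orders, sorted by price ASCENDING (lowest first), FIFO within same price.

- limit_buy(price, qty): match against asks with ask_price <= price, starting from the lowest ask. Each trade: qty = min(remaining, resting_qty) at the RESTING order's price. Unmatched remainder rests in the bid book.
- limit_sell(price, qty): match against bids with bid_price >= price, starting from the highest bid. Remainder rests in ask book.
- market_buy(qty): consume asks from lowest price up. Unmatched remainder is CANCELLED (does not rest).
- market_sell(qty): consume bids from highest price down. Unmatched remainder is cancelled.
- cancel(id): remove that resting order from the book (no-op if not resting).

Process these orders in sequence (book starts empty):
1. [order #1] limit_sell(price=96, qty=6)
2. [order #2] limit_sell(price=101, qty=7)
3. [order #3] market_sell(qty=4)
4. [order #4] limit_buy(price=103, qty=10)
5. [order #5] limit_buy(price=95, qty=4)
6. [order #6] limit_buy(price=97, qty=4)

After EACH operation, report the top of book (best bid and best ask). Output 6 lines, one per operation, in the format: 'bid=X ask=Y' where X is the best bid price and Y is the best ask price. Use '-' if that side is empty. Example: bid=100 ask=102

After op 1 [order #1] limit_sell(price=96, qty=6): fills=none; bids=[-] asks=[#1:6@96]
After op 2 [order #2] limit_sell(price=101, qty=7): fills=none; bids=[-] asks=[#1:6@96 #2:7@101]
After op 3 [order #3] market_sell(qty=4): fills=none; bids=[-] asks=[#1:6@96 #2:7@101]
After op 4 [order #4] limit_buy(price=103, qty=10): fills=#4x#1:6@96 #4x#2:4@101; bids=[-] asks=[#2:3@101]
After op 5 [order #5] limit_buy(price=95, qty=4): fills=none; bids=[#5:4@95] asks=[#2:3@101]
After op 6 [order #6] limit_buy(price=97, qty=4): fills=none; bids=[#6:4@97 #5:4@95] asks=[#2:3@101]

Answer: bid=- ask=96
bid=- ask=96
bid=- ask=96
bid=- ask=101
bid=95 ask=101
bid=97 ask=101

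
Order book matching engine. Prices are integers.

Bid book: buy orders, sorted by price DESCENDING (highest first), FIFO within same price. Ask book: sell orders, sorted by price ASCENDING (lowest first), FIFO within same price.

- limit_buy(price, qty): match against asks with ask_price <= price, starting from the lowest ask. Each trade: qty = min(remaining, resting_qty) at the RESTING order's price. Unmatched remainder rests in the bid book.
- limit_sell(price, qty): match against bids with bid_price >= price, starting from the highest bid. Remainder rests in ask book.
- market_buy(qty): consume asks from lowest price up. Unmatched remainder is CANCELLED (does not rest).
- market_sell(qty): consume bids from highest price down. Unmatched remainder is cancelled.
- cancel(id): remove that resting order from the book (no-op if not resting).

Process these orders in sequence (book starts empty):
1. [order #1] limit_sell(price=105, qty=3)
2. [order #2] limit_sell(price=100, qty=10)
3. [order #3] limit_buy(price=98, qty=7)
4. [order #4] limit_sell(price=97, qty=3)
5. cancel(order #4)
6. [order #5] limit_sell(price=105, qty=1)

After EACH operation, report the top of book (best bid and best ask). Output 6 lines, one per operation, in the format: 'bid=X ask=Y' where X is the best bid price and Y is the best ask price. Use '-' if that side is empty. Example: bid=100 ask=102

After op 1 [order #1] limit_sell(price=105, qty=3): fills=none; bids=[-] asks=[#1:3@105]
After op 2 [order #2] limit_sell(price=100, qty=10): fills=none; bids=[-] asks=[#2:10@100 #1:3@105]
After op 3 [order #3] limit_buy(price=98, qty=7): fills=none; bids=[#3:7@98] asks=[#2:10@100 #1:3@105]
After op 4 [order #4] limit_sell(price=97, qty=3): fills=#3x#4:3@98; bids=[#3:4@98] asks=[#2:10@100 #1:3@105]
After op 5 cancel(order #4): fills=none; bids=[#3:4@98] asks=[#2:10@100 #1:3@105]
After op 6 [order #5] limit_sell(price=105, qty=1): fills=none; bids=[#3:4@98] asks=[#2:10@100 #1:3@105 #5:1@105]

Answer: bid=- ask=105
bid=- ask=100
bid=98 ask=100
bid=98 ask=100
bid=98 ask=100
bid=98 ask=100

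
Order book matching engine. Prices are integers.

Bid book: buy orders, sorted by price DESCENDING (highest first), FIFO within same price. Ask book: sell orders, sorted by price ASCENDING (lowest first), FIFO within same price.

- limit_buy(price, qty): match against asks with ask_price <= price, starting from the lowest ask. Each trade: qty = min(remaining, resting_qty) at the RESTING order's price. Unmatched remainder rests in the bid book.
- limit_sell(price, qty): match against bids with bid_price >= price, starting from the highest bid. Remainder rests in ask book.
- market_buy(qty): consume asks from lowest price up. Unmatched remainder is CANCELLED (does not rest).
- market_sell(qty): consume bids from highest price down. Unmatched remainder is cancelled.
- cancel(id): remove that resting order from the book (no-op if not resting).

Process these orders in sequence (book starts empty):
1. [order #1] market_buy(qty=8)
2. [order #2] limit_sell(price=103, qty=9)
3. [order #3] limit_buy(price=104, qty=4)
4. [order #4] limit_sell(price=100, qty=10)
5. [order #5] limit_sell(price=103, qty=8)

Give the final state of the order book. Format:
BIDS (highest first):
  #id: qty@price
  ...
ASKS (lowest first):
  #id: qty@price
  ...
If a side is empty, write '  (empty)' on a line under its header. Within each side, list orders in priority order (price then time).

Answer: BIDS (highest first):
  (empty)
ASKS (lowest first):
  #4: 10@100
  #2: 5@103
  #5: 8@103

Derivation:
After op 1 [order #1] market_buy(qty=8): fills=none; bids=[-] asks=[-]
After op 2 [order #2] limit_sell(price=103, qty=9): fills=none; bids=[-] asks=[#2:9@103]
After op 3 [order #3] limit_buy(price=104, qty=4): fills=#3x#2:4@103; bids=[-] asks=[#2:5@103]
After op 4 [order #4] limit_sell(price=100, qty=10): fills=none; bids=[-] asks=[#4:10@100 #2:5@103]
After op 5 [order #5] limit_sell(price=103, qty=8): fills=none; bids=[-] asks=[#4:10@100 #2:5@103 #5:8@103]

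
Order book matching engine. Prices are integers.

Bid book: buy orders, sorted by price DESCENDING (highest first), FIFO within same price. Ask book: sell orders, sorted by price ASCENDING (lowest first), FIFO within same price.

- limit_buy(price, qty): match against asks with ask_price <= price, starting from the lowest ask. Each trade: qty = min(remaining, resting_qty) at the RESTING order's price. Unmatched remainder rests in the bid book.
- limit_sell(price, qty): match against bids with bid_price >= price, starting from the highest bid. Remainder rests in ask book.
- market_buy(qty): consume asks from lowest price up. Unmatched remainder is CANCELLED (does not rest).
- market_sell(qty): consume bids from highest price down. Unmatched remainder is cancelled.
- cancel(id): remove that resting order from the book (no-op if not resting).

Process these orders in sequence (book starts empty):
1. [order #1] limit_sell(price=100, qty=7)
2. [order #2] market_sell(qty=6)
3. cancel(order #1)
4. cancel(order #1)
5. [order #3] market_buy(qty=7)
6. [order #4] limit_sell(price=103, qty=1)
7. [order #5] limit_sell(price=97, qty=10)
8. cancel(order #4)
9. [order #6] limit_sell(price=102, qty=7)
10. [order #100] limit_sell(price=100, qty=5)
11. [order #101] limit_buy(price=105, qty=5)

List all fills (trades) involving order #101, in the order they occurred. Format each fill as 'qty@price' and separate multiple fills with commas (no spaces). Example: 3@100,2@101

Answer: 5@97

Derivation:
After op 1 [order #1] limit_sell(price=100, qty=7): fills=none; bids=[-] asks=[#1:7@100]
After op 2 [order #2] market_sell(qty=6): fills=none; bids=[-] asks=[#1:7@100]
After op 3 cancel(order #1): fills=none; bids=[-] asks=[-]
After op 4 cancel(order #1): fills=none; bids=[-] asks=[-]
After op 5 [order #3] market_buy(qty=7): fills=none; bids=[-] asks=[-]
After op 6 [order #4] limit_sell(price=103, qty=1): fills=none; bids=[-] asks=[#4:1@103]
After op 7 [order #5] limit_sell(price=97, qty=10): fills=none; bids=[-] asks=[#5:10@97 #4:1@103]
After op 8 cancel(order #4): fills=none; bids=[-] asks=[#5:10@97]
After op 9 [order #6] limit_sell(price=102, qty=7): fills=none; bids=[-] asks=[#5:10@97 #6:7@102]
After op 10 [order #100] limit_sell(price=100, qty=5): fills=none; bids=[-] asks=[#5:10@97 #100:5@100 #6:7@102]
After op 11 [order #101] limit_buy(price=105, qty=5): fills=#101x#5:5@97; bids=[-] asks=[#5:5@97 #100:5@100 #6:7@102]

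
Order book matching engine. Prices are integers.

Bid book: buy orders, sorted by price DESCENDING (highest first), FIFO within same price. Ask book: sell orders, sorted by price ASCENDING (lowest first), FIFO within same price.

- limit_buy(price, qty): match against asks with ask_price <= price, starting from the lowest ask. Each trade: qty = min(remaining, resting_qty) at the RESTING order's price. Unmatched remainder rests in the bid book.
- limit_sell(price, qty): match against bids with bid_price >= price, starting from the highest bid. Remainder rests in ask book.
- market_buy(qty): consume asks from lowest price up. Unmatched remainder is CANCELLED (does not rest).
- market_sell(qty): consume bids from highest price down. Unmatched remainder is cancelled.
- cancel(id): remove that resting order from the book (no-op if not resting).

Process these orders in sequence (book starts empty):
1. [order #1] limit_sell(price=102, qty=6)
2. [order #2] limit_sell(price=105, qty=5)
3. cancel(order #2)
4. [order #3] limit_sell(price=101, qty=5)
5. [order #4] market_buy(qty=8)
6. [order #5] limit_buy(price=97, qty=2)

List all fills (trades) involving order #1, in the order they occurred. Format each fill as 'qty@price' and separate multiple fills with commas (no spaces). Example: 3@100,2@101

After op 1 [order #1] limit_sell(price=102, qty=6): fills=none; bids=[-] asks=[#1:6@102]
After op 2 [order #2] limit_sell(price=105, qty=5): fills=none; bids=[-] asks=[#1:6@102 #2:5@105]
After op 3 cancel(order #2): fills=none; bids=[-] asks=[#1:6@102]
After op 4 [order #3] limit_sell(price=101, qty=5): fills=none; bids=[-] asks=[#3:5@101 #1:6@102]
After op 5 [order #4] market_buy(qty=8): fills=#4x#3:5@101 #4x#1:3@102; bids=[-] asks=[#1:3@102]
After op 6 [order #5] limit_buy(price=97, qty=2): fills=none; bids=[#5:2@97] asks=[#1:3@102]

Answer: 3@102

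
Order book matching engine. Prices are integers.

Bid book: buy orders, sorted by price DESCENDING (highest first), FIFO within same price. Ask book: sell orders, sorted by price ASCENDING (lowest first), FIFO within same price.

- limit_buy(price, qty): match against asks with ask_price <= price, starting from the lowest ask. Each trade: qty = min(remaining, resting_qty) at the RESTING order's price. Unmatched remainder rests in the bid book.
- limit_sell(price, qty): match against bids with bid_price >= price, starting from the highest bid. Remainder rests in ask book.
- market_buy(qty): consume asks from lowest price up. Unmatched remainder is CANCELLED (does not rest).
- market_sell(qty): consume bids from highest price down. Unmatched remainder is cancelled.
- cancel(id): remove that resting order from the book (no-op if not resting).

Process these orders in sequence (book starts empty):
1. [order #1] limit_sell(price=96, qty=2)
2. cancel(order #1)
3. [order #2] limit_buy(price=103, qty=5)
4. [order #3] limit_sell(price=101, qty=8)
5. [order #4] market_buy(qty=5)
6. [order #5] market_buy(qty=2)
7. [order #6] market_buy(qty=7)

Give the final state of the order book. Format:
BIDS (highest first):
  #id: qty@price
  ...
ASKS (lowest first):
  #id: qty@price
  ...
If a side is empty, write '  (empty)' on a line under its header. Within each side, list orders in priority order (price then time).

After op 1 [order #1] limit_sell(price=96, qty=2): fills=none; bids=[-] asks=[#1:2@96]
After op 2 cancel(order #1): fills=none; bids=[-] asks=[-]
After op 3 [order #2] limit_buy(price=103, qty=5): fills=none; bids=[#2:5@103] asks=[-]
After op 4 [order #3] limit_sell(price=101, qty=8): fills=#2x#3:5@103; bids=[-] asks=[#3:3@101]
After op 5 [order #4] market_buy(qty=5): fills=#4x#3:3@101; bids=[-] asks=[-]
After op 6 [order #5] market_buy(qty=2): fills=none; bids=[-] asks=[-]
After op 7 [order #6] market_buy(qty=7): fills=none; bids=[-] asks=[-]

Answer: BIDS (highest first):
  (empty)
ASKS (lowest first):
  (empty)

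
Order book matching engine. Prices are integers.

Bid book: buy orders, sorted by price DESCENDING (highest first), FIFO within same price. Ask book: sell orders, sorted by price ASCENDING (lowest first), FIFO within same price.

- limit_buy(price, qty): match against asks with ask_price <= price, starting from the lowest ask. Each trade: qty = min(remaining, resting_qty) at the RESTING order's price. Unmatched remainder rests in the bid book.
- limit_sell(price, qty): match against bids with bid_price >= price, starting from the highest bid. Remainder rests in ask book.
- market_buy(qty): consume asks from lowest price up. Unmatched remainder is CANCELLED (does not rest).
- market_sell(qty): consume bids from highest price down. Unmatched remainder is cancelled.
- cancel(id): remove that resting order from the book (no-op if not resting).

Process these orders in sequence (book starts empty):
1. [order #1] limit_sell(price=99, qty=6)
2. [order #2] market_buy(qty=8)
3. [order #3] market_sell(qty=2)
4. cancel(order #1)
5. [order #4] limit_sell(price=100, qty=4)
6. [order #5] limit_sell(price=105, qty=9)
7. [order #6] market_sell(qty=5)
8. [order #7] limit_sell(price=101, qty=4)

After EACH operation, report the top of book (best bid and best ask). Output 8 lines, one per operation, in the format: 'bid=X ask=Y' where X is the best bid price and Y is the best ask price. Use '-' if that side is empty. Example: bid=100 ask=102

Answer: bid=- ask=99
bid=- ask=-
bid=- ask=-
bid=- ask=-
bid=- ask=100
bid=- ask=100
bid=- ask=100
bid=- ask=100

Derivation:
After op 1 [order #1] limit_sell(price=99, qty=6): fills=none; bids=[-] asks=[#1:6@99]
After op 2 [order #2] market_buy(qty=8): fills=#2x#1:6@99; bids=[-] asks=[-]
After op 3 [order #3] market_sell(qty=2): fills=none; bids=[-] asks=[-]
After op 4 cancel(order #1): fills=none; bids=[-] asks=[-]
After op 5 [order #4] limit_sell(price=100, qty=4): fills=none; bids=[-] asks=[#4:4@100]
After op 6 [order #5] limit_sell(price=105, qty=9): fills=none; bids=[-] asks=[#4:4@100 #5:9@105]
After op 7 [order #6] market_sell(qty=5): fills=none; bids=[-] asks=[#4:4@100 #5:9@105]
After op 8 [order #7] limit_sell(price=101, qty=4): fills=none; bids=[-] asks=[#4:4@100 #7:4@101 #5:9@105]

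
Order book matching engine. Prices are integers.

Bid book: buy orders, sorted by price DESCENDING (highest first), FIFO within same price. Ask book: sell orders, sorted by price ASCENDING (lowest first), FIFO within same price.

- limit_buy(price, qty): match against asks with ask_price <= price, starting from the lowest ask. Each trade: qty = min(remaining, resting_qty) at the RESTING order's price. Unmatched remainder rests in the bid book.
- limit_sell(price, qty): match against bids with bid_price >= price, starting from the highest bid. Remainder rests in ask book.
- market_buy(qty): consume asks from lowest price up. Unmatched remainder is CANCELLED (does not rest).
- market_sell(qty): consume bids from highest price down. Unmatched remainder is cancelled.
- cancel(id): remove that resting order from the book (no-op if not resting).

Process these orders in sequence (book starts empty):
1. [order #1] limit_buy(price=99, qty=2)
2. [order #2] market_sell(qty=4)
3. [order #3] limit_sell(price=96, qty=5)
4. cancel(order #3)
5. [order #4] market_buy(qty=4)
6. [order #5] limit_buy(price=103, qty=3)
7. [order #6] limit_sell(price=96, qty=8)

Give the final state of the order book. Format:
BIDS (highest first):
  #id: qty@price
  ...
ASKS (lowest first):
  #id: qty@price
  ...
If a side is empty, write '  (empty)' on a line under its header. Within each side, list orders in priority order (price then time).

After op 1 [order #1] limit_buy(price=99, qty=2): fills=none; bids=[#1:2@99] asks=[-]
After op 2 [order #2] market_sell(qty=4): fills=#1x#2:2@99; bids=[-] asks=[-]
After op 3 [order #3] limit_sell(price=96, qty=5): fills=none; bids=[-] asks=[#3:5@96]
After op 4 cancel(order #3): fills=none; bids=[-] asks=[-]
After op 5 [order #4] market_buy(qty=4): fills=none; bids=[-] asks=[-]
After op 6 [order #5] limit_buy(price=103, qty=3): fills=none; bids=[#5:3@103] asks=[-]
After op 7 [order #6] limit_sell(price=96, qty=8): fills=#5x#6:3@103; bids=[-] asks=[#6:5@96]

Answer: BIDS (highest first):
  (empty)
ASKS (lowest first):
  #6: 5@96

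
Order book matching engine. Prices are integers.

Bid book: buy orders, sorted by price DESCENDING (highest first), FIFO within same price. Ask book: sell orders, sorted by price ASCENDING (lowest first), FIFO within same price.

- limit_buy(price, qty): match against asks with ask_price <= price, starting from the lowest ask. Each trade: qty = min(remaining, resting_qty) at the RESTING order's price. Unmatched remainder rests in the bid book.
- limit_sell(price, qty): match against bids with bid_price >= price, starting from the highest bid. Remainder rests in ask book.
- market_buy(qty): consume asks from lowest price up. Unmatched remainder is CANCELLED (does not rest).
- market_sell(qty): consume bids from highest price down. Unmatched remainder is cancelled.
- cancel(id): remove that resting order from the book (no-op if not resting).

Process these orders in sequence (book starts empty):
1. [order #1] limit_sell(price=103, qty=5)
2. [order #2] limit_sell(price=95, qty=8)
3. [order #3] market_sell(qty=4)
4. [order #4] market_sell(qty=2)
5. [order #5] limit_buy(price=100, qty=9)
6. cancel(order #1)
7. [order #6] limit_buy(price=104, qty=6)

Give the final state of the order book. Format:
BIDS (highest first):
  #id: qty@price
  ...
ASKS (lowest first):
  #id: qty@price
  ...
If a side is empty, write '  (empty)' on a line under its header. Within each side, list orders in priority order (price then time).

Answer: BIDS (highest first):
  #6: 6@104
  #5: 1@100
ASKS (lowest first):
  (empty)

Derivation:
After op 1 [order #1] limit_sell(price=103, qty=5): fills=none; bids=[-] asks=[#1:5@103]
After op 2 [order #2] limit_sell(price=95, qty=8): fills=none; bids=[-] asks=[#2:8@95 #1:5@103]
After op 3 [order #3] market_sell(qty=4): fills=none; bids=[-] asks=[#2:8@95 #1:5@103]
After op 4 [order #4] market_sell(qty=2): fills=none; bids=[-] asks=[#2:8@95 #1:5@103]
After op 5 [order #5] limit_buy(price=100, qty=9): fills=#5x#2:8@95; bids=[#5:1@100] asks=[#1:5@103]
After op 6 cancel(order #1): fills=none; bids=[#5:1@100] asks=[-]
After op 7 [order #6] limit_buy(price=104, qty=6): fills=none; bids=[#6:6@104 #5:1@100] asks=[-]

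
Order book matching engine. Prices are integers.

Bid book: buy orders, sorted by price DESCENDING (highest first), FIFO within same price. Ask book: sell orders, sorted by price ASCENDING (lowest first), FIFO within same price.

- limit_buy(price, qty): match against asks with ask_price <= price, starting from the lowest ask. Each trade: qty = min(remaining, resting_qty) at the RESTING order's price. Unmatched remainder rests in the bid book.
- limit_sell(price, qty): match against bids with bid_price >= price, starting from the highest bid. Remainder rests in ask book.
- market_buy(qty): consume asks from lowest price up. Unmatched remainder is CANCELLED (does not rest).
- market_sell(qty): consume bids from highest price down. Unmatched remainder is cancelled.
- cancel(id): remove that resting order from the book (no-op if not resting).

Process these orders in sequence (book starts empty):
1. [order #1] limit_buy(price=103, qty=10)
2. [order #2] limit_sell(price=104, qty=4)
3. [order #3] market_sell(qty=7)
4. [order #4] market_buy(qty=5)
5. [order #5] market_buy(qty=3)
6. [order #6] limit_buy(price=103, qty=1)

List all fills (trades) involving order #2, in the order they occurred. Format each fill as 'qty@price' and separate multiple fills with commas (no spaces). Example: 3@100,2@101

Answer: 4@104

Derivation:
After op 1 [order #1] limit_buy(price=103, qty=10): fills=none; bids=[#1:10@103] asks=[-]
After op 2 [order #2] limit_sell(price=104, qty=4): fills=none; bids=[#1:10@103] asks=[#2:4@104]
After op 3 [order #3] market_sell(qty=7): fills=#1x#3:7@103; bids=[#1:3@103] asks=[#2:4@104]
After op 4 [order #4] market_buy(qty=5): fills=#4x#2:4@104; bids=[#1:3@103] asks=[-]
After op 5 [order #5] market_buy(qty=3): fills=none; bids=[#1:3@103] asks=[-]
After op 6 [order #6] limit_buy(price=103, qty=1): fills=none; bids=[#1:3@103 #6:1@103] asks=[-]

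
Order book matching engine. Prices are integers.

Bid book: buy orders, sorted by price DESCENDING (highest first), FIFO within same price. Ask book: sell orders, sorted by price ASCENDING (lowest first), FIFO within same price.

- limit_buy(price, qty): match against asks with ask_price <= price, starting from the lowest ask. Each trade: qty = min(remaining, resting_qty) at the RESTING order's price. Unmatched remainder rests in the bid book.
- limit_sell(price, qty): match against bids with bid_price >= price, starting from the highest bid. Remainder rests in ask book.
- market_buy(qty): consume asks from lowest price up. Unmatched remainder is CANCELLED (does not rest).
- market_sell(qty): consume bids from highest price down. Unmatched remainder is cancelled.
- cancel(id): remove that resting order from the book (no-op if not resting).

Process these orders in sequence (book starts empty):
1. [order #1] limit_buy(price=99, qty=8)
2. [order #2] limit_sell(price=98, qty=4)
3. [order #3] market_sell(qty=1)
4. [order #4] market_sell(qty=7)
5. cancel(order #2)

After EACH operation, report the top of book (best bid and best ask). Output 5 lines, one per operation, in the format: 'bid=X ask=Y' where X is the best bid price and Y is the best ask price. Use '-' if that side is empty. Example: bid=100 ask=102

Answer: bid=99 ask=-
bid=99 ask=-
bid=99 ask=-
bid=- ask=-
bid=- ask=-

Derivation:
After op 1 [order #1] limit_buy(price=99, qty=8): fills=none; bids=[#1:8@99] asks=[-]
After op 2 [order #2] limit_sell(price=98, qty=4): fills=#1x#2:4@99; bids=[#1:4@99] asks=[-]
After op 3 [order #3] market_sell(qty=1): fills=#1x#3:1@99; bids=[#1:3@99] asks=[-]
After op 4 [order #4] market_sell(qty=7): fills=#1x#4:3@99; bids=[-] asks=[-]
After op 5 cancel(order #2): fills=none; bids=[-] asks=[-]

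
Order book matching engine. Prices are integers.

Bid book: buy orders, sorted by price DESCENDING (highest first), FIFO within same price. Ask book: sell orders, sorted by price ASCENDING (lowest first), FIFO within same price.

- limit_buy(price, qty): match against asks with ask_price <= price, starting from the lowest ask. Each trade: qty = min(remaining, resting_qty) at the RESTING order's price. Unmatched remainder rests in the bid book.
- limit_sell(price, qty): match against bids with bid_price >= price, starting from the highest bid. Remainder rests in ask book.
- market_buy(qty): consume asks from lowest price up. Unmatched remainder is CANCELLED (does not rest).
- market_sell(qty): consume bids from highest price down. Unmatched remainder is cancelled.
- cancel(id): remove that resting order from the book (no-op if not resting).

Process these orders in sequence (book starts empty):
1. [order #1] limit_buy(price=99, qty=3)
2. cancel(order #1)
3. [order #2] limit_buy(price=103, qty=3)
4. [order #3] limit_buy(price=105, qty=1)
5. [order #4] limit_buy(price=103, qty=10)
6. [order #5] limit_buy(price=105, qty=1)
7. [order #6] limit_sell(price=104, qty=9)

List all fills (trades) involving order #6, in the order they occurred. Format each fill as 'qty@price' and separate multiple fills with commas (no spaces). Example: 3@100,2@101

Answer: 1@105,1@105

Derivation:
After op 1 [order #1] limit_buy(price=99, qty=3): fills=none; bids=[#1:3@99] asks=[-]
After op 2 cancel(order #1): fills=none; bids=[-] asks=[-]
After op 3 [order #2] limit_buy(price=103, qty=3): fills=none; bids=[#2:3@103] asks=[-]
After op 4 [order #3] limit_buy(price=105, qty=1): fills=none; bids=[#3:1@105 #2:3@103] asks=[-]
After op 5 [order #4] limit_buy(price=103, qty=10): fills=none; bids=[#3:1@105 #2:3@103 #4:10@103] asks=[-]
After op 6 [order #5] limit_buy(price=105, qty=1): fills=none; bids=[#3:1@105 #5:1@105 #2:3@103 #4:10@103] asks=[-]
After op 7 [order #6] limit_sell(price=104, qty=9): fills=#3x#6:1@105 #5x#6:1@105; bids=[#2:3@103 #4:10@103] asks=[#6:7@104]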